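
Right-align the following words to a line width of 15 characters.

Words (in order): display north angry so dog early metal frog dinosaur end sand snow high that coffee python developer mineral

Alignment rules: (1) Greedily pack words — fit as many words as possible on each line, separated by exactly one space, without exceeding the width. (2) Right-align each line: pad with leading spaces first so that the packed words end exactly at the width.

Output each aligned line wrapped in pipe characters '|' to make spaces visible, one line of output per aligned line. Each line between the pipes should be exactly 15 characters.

Line 1: ['display', 'north'] (min_width=13, slack=2)
Line 2: ['angry', 'so', 'dog'] (min_width=12, slack=3)
Line 3: ['early', 'metal'] (min_width=11, slack=4)
Line 4: ['frog', 'dinosaur'] (min_width=13, slack=2)
Line 5: ['end', 'sand', 'snow'] (min_width=13, slack=2)
Line 6: ['high', 'that'] (min_width=9, slack=6)
Line 7: ['coffee', 'python'] (min_width=13, slack=2)
Line 8: ['developer'] (min_width=9, slack=6)
Line 9: ['mineral'] (min_width=7, slack=8)

Answer: |  display north|
|   angry so dog|
|    early metal|
|  frog dinosaur|
|  end sand snow|
|      high that|
|  coffee python|
|      developer|
|        mineral|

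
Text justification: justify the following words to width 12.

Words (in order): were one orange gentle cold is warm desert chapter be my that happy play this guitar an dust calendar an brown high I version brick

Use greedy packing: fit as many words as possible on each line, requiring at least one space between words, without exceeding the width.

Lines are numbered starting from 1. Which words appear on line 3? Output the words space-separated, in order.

Answer: gentle cold

Derivation:
Line 1: ['were', 'one'] (min_width=8, slack=4)
Line 2: ['orange'] (min_width=6, slack=6)
Line 3: ['gentle', 'cold'] (min_width=11, slack=1)
Line 4: ['is', 'warm'] (min_width=7, slack=5)
Line 5: ['desert'] (min_width=6, slack=6)
Line 6: ['chapter', 'be'] (min_width=10, slack=2)
Line 7: ['my', 'that'] (min_width=7, slack=5)
Line 8: ['happy', 'play'] (min_width=10, slack=2)
Line 9: ['this', 'guitar'] (min_width=11, slack=1)
Line 10: ['an', 'dust'] (min_width=7, slack=5)
Line 11: ['calendar', 'an'] (min_width=11, slack=1)
Line 12: ['brown', 'high', 'I'] (min_width=12, slack=0)
Line 13: ['version'] (min_width=7, slack=5)
Line 14: ['brick'] (min_width=5, slack=7)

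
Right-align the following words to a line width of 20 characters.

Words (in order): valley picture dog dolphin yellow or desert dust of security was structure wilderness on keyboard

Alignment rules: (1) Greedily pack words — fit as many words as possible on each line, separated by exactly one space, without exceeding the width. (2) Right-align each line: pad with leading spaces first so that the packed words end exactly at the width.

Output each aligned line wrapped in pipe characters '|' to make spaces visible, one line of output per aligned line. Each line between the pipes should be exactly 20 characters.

Line 1: ['valley', 'picture', 'dog'] (min_width=18, slack=2)
Line 2: ['dolphin', 'yellow', 'or'] (min_width=17, slack=3)
Line 3: ['desert', 'dust', 'of'] (min_width=14, slack=6)
Line 4: ['security', 'was'] (min_width=12, slack=8)
Line 5: ['structure', 'wilderness'] (min_width=20, slack=0)
Line 6: ['on', 'keyboard'] (min_width=11, slack=9)

Answer: |  valley picture dog|
|   dolphin yellow or|
|      desert dust of|
|        security was|
|structure wilderness|
|         on keyboard|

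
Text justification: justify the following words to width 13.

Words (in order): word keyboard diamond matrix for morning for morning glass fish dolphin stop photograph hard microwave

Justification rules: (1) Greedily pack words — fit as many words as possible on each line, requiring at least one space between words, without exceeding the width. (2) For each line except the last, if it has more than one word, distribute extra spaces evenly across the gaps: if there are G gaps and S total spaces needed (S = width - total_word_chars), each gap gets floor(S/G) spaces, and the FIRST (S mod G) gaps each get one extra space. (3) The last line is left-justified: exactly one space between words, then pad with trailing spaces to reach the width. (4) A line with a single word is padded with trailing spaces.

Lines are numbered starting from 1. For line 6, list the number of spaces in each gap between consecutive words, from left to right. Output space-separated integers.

Answer: 2

Derivation:
Line 1: ['word', 'keyboard'] (min_width=13, slack=0)
Line 2: ['diamond'] (min_width=7, slack=6)
Line 3: ['matrix', 'for'] (min_width=10, slack=3)
Line 4: ['morning', 'for'] (min_width=11, slack=2)
Line 5: ['morning', 'glass'] (min_width=13, slack=0)
Line 6: ['fish', 'dolphin'] (min_width=12, slack=1)
Line 7: ['stop'] (min_width=4, slack=9)
Line 8: ['photograph'] (min_width=10, slack=3)
Line 9: ['hard'] (min_width=4, slack=9)
Line 10: ['microwave'] (min_width=9, slack=4)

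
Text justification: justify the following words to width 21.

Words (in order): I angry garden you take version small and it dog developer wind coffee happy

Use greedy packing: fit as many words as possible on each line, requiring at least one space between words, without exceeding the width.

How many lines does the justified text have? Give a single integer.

Answer: 4

Derivation:
Line 1: ['I', 'angry', 'garden', 'you'] (min_width=18, slack=3)
Line 2: ['take', 'version', 'small'] (min_width=18, slack=3)
Line 3: ['and', 'it', 'dog', 'developer'] (min_width=20, slack=1)
Line 4: ['wind', 'coffee', 'happy'] (min_width=17, slack=4)
Total lines: 4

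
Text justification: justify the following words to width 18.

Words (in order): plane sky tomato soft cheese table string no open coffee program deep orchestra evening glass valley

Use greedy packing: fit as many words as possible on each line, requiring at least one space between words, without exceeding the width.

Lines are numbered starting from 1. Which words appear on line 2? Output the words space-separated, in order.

Answer: soft cheese table

Derivation:
Line 1: ['plane', 'sky', 'tomato'] (min_width=16, slack=2)
Line 2: ['soft', 'cheese', 'table'] (min_width=17, slack=1)
Line 3: ['string', 'no', 'open'] (min_width=14, slack=4)
Line 4: ['coffee', 'program'] (min_width=14, slack=4)
Line 5: ['deep', 'orchestra'] (min_width=14, slack=4)
Line 6: ['evening', 'glass'] (min_width=13, slack=5)
Line 7: ['valley'] (min_width=6, slack=12)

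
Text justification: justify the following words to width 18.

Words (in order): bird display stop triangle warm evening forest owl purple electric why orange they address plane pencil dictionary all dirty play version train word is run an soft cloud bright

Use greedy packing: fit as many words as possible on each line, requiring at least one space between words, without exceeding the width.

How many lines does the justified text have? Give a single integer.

Answer: 11

Derivation:
Line 1: ['bird', 'display', 'stop'] (min_width=17, slack=1)
Line 2: ['triangle', 'warm'] (min_width=13, slack=5)
Line 3: ['evening', 'forest', 'owl'] (min_width=18, slack=0)
Line 4: ['purple', 'electric'] (min_width=15, slack=3)
Line 5: ['why', 'orange', 'they'] (min_width=15, slack=3)
Line 6: ['address', 'plane'] (min_width=13, slack=5)
Line 7: ['pencil', 'dictionary'] (min_width=17, slack=1)
Line 8: ['all', 'dirty', 'play'] (min_width=14, slack=4)
Line 9: ['version', 'train', 'word'] (min_width=18, slack=0)
Line 10: ['is', 'run', 'an', 'soft'] (min_width=14, slack=4)
Line 11: ['cloud', 'bright'] (min_width=12, slack=6)
Total lines: 11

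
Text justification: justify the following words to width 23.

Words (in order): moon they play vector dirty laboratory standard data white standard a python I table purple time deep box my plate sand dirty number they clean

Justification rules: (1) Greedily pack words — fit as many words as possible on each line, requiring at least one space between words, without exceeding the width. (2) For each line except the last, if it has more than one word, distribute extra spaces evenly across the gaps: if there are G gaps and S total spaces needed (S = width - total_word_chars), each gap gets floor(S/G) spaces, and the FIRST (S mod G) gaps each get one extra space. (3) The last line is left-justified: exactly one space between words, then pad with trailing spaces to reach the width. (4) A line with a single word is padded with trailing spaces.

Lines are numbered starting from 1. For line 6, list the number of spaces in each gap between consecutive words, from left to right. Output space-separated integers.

Line 1: ['moon', 'they', 'play', 'vector'] (min_width=21, slack=2)
Line 2: ['dirty', 'laboratory'] (min_width=16, slack=7)
Line 3: ['standard', 'data', 'white'] (min_width=19, slack=4)
Line 4: ['standard', 'a', 'python', 'I'] (min_width=19, slack=4)
Line 5: ['table', 'purple', 'time', 'deep'] (min_width=22, slack=1)
Line 6: ['box', 'my', 'plate', 'sand', 'dirty'] (min_width=23, slack=0)
Line 7: ['number', 'they', 'clean'] (min_width=17, slack=6)

Answer: 1 1 1 1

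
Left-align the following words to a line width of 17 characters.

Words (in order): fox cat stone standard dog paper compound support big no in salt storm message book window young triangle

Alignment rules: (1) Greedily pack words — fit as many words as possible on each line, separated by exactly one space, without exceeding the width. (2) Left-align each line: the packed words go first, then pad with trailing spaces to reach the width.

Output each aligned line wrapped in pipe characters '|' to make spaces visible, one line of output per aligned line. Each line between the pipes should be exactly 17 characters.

Line 1: ['fox', 'cat', 'stone'] (min_width=13, slack=4)
Line 2: ['standard', 'dog'] (min_width=12, slack=5)
Line 3: ['paper', 'compound'] (min_width=14, slack=3)
Line 4: ['support', 'big', 'no', 'in'] (min_width=17, slack=0)
Line 5: ['salt', 'storm'] (min_width=10, slack=7)
Line 6: ['message', 'book'] (min_width=12, slack=5)
Line 7: ['window', 'young'] (min_width=12, slack=5)
Line 8: ['triangle'] (min_width=8, slack=9)

Answer: |fox cat stone    |
|standard dog     |
|paper compound   |
|support big no in|
|salt storm       |
|message book     |
|window young     |
|triangle         |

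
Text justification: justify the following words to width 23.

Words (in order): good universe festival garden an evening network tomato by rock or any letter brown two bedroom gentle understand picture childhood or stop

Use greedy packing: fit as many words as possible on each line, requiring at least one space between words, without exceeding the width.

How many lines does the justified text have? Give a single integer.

Line 1: ['good', 'universe', 'festival'] (min_width=22, slack=1)
Line 2: ['garden', 'an', 'evening'] (min_width=17, slack=6)
Line 3: ['network', 'tomato', 'by', 'rock'] (min_width=22, slack=1)
Line 4: ['or', 'any', 'letter', 'brown', 'two'] (min_width=23, slack=0)
Line 5: ['bedroom', 'gentle'] (min_width=14, slack=9)
Line 6: ['understand', 'picture'] (min_width=18, slack=5)
Line 7: ['childhood', 'or', 'stop'] (min_width=17, slack=6)
Total lines: 7

Answer: 7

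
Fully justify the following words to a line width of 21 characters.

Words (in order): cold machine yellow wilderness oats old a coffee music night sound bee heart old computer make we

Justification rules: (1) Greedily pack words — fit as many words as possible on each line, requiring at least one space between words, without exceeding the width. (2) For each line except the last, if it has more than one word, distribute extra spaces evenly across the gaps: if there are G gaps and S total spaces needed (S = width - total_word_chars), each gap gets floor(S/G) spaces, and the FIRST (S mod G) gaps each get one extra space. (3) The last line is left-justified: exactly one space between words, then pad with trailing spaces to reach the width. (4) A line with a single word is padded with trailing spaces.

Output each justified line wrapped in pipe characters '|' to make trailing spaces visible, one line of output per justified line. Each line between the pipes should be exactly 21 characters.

Line 1: ['cold', 'machine', 'yellow'] (min_width=19, slack=2)
Line 2: ['wilderness', 'oats', 'old', 'a'] (min_width=21, slack=0)
Line 3: ['coffee', 'music', 'night'] (min_width=18, slack=3)
Line 4: ['sound', 'bee', 'heart', 'old'] (min_width=19, slack=2)
Line 5: ['computer', 'make', 'we'] (min_width=16, slack=5)

Answer: |cold  machine  yellow|
|wilderness oats old a|
|coffee   music  night|
|sound  bee  heart old|
|computer make we     |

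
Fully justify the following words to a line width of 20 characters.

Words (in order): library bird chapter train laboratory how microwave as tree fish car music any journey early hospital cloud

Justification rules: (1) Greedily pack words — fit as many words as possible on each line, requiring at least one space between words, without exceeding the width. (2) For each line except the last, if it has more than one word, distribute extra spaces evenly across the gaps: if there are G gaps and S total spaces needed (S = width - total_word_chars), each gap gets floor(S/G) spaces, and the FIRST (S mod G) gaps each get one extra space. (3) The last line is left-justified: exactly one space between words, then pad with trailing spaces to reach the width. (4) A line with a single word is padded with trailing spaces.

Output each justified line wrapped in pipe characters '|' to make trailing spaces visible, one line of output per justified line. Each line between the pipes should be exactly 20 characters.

Line 1: ['library', 'bird', 'chapter'] (min_width=20, slack=0)
Line 2: ['train', 'laboratory', 'how'] (min_width=20, slack=0)
Line 3: ['microwave', 'as', 'tree'] (min_width=17, slack=3)
Line 4: ['fish', 'car', 'music', 'any'] (min_width=18, slack=2)
Line 5: ['journey', 'early'] (min_width=13, slack=7)
Line 6: ['hospital', 'cloud'] (min_width=14, slack=6)

Answer: |library bird chapter|
|train laboratory how|
|microwave   as  tree|
|fish  car  music any|
|journey        early|
|hospital cloud      |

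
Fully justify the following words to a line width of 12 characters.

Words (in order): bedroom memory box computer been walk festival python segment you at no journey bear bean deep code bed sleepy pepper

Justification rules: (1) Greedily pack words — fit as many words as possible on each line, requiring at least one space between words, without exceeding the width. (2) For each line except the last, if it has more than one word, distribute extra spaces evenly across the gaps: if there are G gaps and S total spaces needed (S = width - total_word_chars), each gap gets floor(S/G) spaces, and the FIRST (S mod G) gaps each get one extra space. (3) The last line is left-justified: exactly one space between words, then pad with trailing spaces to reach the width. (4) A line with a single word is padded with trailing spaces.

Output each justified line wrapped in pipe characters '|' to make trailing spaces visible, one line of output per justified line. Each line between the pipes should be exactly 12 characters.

Line 1: ['bedroom'] (min_width=7, slack=5)
Line 2: ['memory', 'box'] (min_width=10, slack=2)
Line 3: ['computer'] (min_width=8, slack=4)
Line 4: ['been', 'walk'] (min_width=9, slack=3)
Line 5: ['festival'] (min_width=8, slack=4)
Line 6: ['python'] (min_width=6, slack=6)
Line 7: ['segment', 'you'] (min_width=11, slack=1)
Line 8: ['at', 'no'] (min_width=5, slack=7)
Line 9: ['journey', 'bear'] (min_width=12, slack=0)
Line 10: ['bean', 'deep'] (min_width=9, slack=3)
Line 11: ['code', 'bed'] (min_width=8, slack=4)
Line 12: ['sleepy'] (min_width=6, slack=6)
Line 13: ['pepper'] (min_width=6, slack=6)

Answer: |bedroom     |
|memory   box|
|computer    |
|been    walk|
|festival    |
|python      |
|segment  you|
|at        no|
|journey bear|
|bean    deep|
|code     bed|
|sleepy      |
|pepper      |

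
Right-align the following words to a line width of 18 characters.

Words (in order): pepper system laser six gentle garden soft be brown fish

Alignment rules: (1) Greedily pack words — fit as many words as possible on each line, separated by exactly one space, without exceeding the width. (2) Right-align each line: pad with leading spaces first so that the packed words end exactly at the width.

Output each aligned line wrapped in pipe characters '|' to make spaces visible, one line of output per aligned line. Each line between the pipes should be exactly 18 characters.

Answer: |     pepper system|
|  laser six gentle|
|    garden soft be|
|        brown fish|

Derivation:
Line 1: ['pepper', 'system'] (min_width=13, slack=5)
Line 2: ['laser', 'six', 'gentle'] (min_width=16, slack=2)
Line 3: ['garden', 'soft', 'be'] (min_width=14, slack=4)
Line 4: ['brown', 'fish'] (min_width=10, slack=8)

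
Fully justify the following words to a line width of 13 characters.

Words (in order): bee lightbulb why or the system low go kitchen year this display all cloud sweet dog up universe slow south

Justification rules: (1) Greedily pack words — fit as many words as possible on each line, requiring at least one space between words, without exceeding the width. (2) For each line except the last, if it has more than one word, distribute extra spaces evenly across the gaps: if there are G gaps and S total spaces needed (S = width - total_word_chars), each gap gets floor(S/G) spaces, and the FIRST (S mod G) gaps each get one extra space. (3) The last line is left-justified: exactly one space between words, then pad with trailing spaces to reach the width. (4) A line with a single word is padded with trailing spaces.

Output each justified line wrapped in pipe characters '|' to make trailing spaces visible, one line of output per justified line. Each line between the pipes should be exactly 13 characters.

Line 1: ['bee', 'lightbulb'] (min_width=13, slack=0)
Line 2: ['why', 'or', 'the'] (min_width=10, slack=3)
Line 3: ['system', 'low', 'go'] (min_width=13, slack=0)
Line 4: ['kitchen', 'year'] (min_width=12, slack=1)
Line 5: ['this', 'display'] (min_width=12, slack=1)
Line 6: ['all', 'cloud'] (min_width=9, slack=4)
Line 7: ['sweet', 'dog', 'up'] (min_width=12, slack=1)
Line 8: ['universe', 'slow'] (min_width=13, slack=0)
Line 9: ['south'] (min_width=5, slack=8)

Answer: |bee lightbulb|
|why   or  the|
|system low go|
|kitchen  year|
|this  display|
|all     cloud|
|sweet  dog up|
|universe slow|
|south        |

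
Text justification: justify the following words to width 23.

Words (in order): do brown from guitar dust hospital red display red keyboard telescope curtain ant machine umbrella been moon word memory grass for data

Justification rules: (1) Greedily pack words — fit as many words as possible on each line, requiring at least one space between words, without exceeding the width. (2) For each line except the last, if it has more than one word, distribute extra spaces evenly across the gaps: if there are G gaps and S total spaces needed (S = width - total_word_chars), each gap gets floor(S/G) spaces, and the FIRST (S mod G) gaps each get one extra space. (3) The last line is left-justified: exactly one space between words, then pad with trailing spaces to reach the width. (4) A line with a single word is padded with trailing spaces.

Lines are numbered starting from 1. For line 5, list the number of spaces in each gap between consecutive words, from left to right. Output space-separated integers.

Line 1: ['do', 'brown', 'from', 'guitar'] (min_width=20, slack=3)
Line 2: ['dust', 'hospital', 'red'] (min_width=17, slack=6)
Line 3: ['display', 'red', 'keyboard'] (min_width=20, slack=3)
Line 4: ['telescope', 'curtain', 'ant'] (min_width=21, slack=2)
Line 5: ['machine', 'umbrella', 'been'] (min_width=21, slack=2)
Line 6: ['moon', 'word', 'memory', 'grass'] (min_width=22, slack=1)
Line 7: ['for', 'data'] (min_width=8, slack=15)

Answer: 2 2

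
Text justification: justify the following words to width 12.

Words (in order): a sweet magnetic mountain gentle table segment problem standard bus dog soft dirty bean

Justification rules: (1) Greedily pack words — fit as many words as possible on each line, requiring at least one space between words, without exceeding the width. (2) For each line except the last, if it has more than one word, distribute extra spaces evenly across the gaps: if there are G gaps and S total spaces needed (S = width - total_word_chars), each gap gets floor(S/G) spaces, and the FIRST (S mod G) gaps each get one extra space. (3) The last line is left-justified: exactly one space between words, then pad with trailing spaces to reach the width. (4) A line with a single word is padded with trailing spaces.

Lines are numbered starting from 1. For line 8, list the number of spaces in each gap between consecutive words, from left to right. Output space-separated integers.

Line 1: ['a', 'sweet'] (min_width=7, slack=5)
Line 2: ['magnetic'] (min_width=8, slack=4)
Line 3: ['mountain'] (min_width=8, slack=4)
Line 4: ['gentle', 'table'] (min_width=12, slack=0)
Line 5: ['segment'] (min_width=7, slack=5)
Line 6: ['problem'] (min_width=7, slack=5)
Line 7: ['standard', 'bus'] (min_width=12, slack=0)
Line 8: ['dog', 'soft'] (min_width=8, slack=4)
Line 9: ['dirty', 'bean'] (min_width=10, slack=2)

Answer: 5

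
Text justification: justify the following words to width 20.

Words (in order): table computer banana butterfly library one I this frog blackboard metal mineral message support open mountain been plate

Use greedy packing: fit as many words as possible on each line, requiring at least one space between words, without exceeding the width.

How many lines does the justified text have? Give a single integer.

Line 1: ['table', 'computer'] (min_width=14, slack=6)
Line 2: ['banana', 'butterfly'] (min_width=16, slack=4)
Line 3: ['library', 'one', 'I', 'this'] (min_width=18, slack=2)
Line 4: ['frog', 'blackboard'] (min_width=15, slack=5)
Line 5: ['metal', 'mineral'] (min_width=13, slack=7)
Line 6: ['message', 'support', 'open'] (min_width=20, slack=0)
Line 7: ['mountain', 'been', 'plate'] (min_width=19, slack=1)
Total lines: 7

Answer: 7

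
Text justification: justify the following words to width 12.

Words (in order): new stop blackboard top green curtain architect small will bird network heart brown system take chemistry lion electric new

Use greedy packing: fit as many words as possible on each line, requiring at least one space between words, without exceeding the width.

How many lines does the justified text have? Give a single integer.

Answer: 12

Derivation:
Line 1: ['new', 'stop'] (min_width=8, slack=4)
Line 2: ['blackboard'] (min_width=10, slack=2)
Line 3: ['top', 'green'] (min_width=9, slack=3)
Line 4: ['curtain'] (min_width=7, slack=5)
Line 5: ['architect'] (min_width=9, slack=3)
Line 6: ['small', 'will'] (min_width=10, slack=2)
Line 7: ['bird', 'network'] (min_width=12, slack=0)
Line 8: ['heart', 'brown'] (min_width=11, slack=1)
Line 9: ['system', 'take'] (min_width=11, slack=1)
Line 10: ['chemistry'] (min_width=9, slack=3)
Line 11: ['lion'] (min_width=4, slack=8)
Line 12: ['electric', 'new'] (min_width=12, slack=0)
Total lines: 12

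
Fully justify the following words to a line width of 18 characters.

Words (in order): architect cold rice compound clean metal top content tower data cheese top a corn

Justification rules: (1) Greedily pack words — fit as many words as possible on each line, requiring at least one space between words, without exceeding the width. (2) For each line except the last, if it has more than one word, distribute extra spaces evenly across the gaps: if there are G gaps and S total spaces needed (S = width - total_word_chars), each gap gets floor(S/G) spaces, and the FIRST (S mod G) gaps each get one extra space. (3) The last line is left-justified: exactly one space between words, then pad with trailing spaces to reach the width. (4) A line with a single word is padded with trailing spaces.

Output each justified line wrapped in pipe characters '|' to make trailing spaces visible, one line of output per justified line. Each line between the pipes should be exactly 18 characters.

Line 1: ['architect', 'cold'] (min_width=14, slack=4)
Line 2: ['rice', 'compound'] (min_width=13, slack=5)
Line 3: ['clean', 'metal', 'top'] (min_width=15, slack=3)
Line 4: ['content', 'tower', 'data'] (min_width=18, slack=0)
Line 5: ['cheese', 'top', 'a', 'corn'] (min_width=17, slack=1)

Answer: |architect     cold|
|rice      compound|
|clean   metal  top|
|content tower data|
|cheese top a corn |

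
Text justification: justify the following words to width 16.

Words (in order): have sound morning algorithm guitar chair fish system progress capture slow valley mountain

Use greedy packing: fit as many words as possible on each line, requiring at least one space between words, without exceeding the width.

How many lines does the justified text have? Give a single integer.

Answer: 7

Derivation:
Line 1: ['have', 'sound'] (min_width=10, slack=6)
Line 2: ['morning'] (min_width=7, slack=9)
Line 3: ['algorithm', 'guitar'] (min_width=16, slack=0)
Line 4: ['chair', 'fish'] (min_width=10, slack=6)
Line 5: ['system', 'progress'] (min_width=15, slack=1)
Line 6: ['capture', 'slow'] (min_width=12, slack=4)
Line 7: ['valley', 'mountain'] (min_width=15, slack=1)
Total lines: 7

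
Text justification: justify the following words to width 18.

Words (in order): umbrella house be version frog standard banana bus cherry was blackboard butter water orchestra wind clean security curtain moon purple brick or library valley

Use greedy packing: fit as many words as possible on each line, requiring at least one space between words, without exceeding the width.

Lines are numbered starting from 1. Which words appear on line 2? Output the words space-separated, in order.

Line 1: ['umbrella', 'house', 'be'] (min_width=17, slack=1)
Line 2: ['version', 'frog'] (min_width=12, slack=6)
Line 3: ['standard', 'banana'] (min_width=15, slack=3)
Line 4: ['bus', 'cherry', 'was'] (min_width=14, slack=4)
Line 5: ['blackboard', 'butter'] (min_width=17, slack=1)
Line 6: ['water', 'orchestra'] (min_width=15, slack=3)
Line 7: ['wind', 'clean'] (min_width=10, slack=8)
Line 8: ['security', 'curtain'] (min_width=16, slack=2)
Line 9: ['moon', 'purple', 'brick'] (min_width=17, slack=1)
Line 10: ['or', 'library', 'valley'] (min_width=17, slack=1)

Answer: version frog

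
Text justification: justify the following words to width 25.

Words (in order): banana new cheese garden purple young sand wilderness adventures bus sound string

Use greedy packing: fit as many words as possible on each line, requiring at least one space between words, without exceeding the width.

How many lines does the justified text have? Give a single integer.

Line 1: ['banana', 'new', 'cheese', 'garden'] (min_width=24, slack=1)
Line 2: ['purple', 'young', 'sand'] (min_width=17, slack=8)
Line 3: ['wilderness', 'adventures', 'bus'] (min_width=25, slack=0)
Line 4: ['sound', 'string'] (min_width=12, slack=13)
Total lines: 4

Answer: 4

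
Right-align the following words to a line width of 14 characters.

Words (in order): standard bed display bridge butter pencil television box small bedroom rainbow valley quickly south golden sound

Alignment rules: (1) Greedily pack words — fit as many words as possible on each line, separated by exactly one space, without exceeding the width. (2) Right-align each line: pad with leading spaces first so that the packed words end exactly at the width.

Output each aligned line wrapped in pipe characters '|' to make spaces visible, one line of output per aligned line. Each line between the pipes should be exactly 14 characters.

Answer: |  standard bed|
|display bridge|
| butter pencil|
|television box|
| small bedroom|
|rainbow valley|
| quickly south|
|  golden sound|

Derivation:
Line 1: ['standard', 'bed'] (min_width=12, slack=2)
Line 2: ['display', 'bridge'] (min_width=14, slack=0)
Line 3: ['butter', 'pencil'] (min_width=13, slack=1)
Line 4: ['television', 'box'] (min_width=14, slack=0)
Line 5: ['small', 'bedroom'] (min_width=13, slack=1)
Line 6: ['rainbow', 'valley'] (min_width=14, slack=0)
Line 7: ['quickly', 'south'] (min_width=13, slack=1)
Line 8: ['golden', 'sound'] (min_width=12, slack=2)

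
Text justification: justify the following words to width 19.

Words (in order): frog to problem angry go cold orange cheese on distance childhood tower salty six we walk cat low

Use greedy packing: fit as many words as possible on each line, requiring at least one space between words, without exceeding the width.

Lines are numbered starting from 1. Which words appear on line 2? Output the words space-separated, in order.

Answer: angry go cold

Derivation:
Line 1: ['frog', 'to', 'problem'] (min_width=15, slack=4)
Line 2: ['angry', 'go', 'cold'] (min_width=13, slack=6)
Line 3: ['orange', 'cheese', 'on'] (min_width=16, slack=3)
Line 4: ['distance', 'childhood'] (min_width=18, slack=1)
Line 5: ['tower', 'salty', 'six', 'we'] (min_width=18, slack=1)
Line 6: ['walk', 'cat', 'low'] (min_width=12, slack=7)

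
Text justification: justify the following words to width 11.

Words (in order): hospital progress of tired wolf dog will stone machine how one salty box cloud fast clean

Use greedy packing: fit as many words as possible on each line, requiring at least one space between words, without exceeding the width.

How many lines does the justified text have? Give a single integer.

Line 1: ['hospital'] (min_width=8, slack=3)
Line 2: ['progress', 'of'] (min_width=11, slack=0)
Line 3: ['tired', 'wolf'] (min_width=10, slack=1)
Line 4: ['dog', 'will'] (min_width=8, slack=3)
Line 5: ['stone'] (min_width=5, slack=6)
Line 6: ['machine', 'how'] (min_width=11, slack=0)
Line 7: ['one', 'salty'] (min_width=9, slack=2)
Line 8: ['box', 'cloud'] (min_width=9, slack=2)
Line 9: ['fast', 'clean'] (min_width=10, slack=1)
Total lines: 9

Answer: 9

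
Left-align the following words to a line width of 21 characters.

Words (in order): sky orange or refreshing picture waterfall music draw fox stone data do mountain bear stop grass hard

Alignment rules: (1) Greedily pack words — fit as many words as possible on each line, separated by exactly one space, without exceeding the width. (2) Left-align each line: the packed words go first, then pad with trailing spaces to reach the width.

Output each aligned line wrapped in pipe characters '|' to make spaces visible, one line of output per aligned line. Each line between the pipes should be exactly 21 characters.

Line 1: ['sky', 'orange', 'or'] (min_width=13, slack=8)
Line 2: ['refreshing', 'picture'] (min_width=18, slack=3)
Line 3: ['waterfall', 'music', 'draw'] (min_width=20, slack=1)
Line 4: ['fox', 'stone', 'data', 'do'] (min_width=17, slack=4)
Line 5: ['mountain', 'bear', 'stop'] (min_width=18, slack=3)
Line 6: ['grass', 'hard'] (min_width=10, slack=11)

Answer: |sky orange or        |
|refreshing picture   |
|waterfall music draw |
|fox stone data do    |
|mountain bear stop   |
|grass hard           |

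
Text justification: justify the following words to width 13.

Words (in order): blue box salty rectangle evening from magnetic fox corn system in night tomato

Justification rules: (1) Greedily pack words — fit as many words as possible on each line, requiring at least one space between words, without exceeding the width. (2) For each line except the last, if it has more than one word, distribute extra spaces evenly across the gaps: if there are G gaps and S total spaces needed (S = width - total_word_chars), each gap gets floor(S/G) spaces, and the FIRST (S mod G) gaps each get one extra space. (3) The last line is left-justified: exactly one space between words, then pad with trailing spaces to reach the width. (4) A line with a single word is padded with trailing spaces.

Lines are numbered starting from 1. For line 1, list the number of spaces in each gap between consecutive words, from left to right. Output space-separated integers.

Line 1: ['blue', 'box'] (min_width=8, slack=5)
Line 2: ['salty'] (min_width=5, slack=8)
Line 3: ['rectangle'] (min_width=9, slack=4)
Line 4: ['evening', 'from'] (min_width=12, slack=1)
Line 5: ['magnetic', 'fox'] (min_width=12, slack=1)
Line 6: ['corn', 'system'] (min_width=11, slack=2)
Line 7: ['in', 'night'] (min_width=8, slack=5)
Line 8: ['tomato'] (min_width=6, slack=7)

Answer: 6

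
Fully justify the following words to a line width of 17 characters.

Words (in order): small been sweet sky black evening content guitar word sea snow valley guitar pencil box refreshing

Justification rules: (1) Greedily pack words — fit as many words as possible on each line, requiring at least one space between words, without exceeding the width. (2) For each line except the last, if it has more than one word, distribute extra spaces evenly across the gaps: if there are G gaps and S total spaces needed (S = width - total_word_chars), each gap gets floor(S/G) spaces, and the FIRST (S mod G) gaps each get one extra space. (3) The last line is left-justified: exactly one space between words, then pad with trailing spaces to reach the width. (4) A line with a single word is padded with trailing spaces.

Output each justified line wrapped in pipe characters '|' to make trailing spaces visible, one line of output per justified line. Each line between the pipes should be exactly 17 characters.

Answer: |small  been sweet|
|sky black evening|
|content    guitar|
|word   sea   snow|
|valley     guitar|
|pencil        box|
|refreshing       |

Derivation:
Line 1: ['small', 'been', 'sweet'] (min_width=16, slack=1)
Line 2: ['sky', 'black', 'evening'] (min_width=17, slack=0)
Line 3: ['content', 'guitar'] (min_width=14, slack=3)
Line 4: ['word', 'sea', 'snow'] (min_width=13, slack=4)
Line 5: ['valley', 'guitar'] (min_width=13, slack=4)
Line 6: ['pencil', 'box'] (min_width=10, slack=7)
Line 7: ['refreshing'] (min_width=10, slack=7)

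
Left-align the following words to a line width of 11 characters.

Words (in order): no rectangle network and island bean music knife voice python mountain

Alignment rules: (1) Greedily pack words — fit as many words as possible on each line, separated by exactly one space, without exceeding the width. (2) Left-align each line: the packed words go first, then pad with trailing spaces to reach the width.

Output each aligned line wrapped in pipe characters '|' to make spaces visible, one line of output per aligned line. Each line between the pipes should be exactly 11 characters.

Answer: |no         |
|rectangle  |
|network and|
|island bean|
|music knife|
|voice      |
|python     |
|mountain   |

Derivation:
Line 1: ['no'] (min_width=2, slack=9)
Line 2: ['rectangle'] (min_width=9, slack=2)
Line 3: ['network', 'and'] (min_width=11, slack=0)
Line 4: ['island', 'bean'] (min_width=11, slack=0)
Line 5: ['music', 'knife'] (min_width=11, slack=0)
Line 6: ['voice'] (min_width=5, slack=6)
Line 7: ['python'] (min_width=6, slack=5)
Line 8: ['mountain'] (min_width=8, slack=3)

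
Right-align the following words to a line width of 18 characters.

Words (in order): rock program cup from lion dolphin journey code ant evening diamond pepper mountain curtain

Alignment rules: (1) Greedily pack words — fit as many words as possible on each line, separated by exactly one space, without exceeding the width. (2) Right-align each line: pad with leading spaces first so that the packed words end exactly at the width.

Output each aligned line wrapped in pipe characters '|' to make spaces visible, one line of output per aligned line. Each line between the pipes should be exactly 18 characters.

Line 1: ['rock', 'program', 'cup'] (min_width=16, slack=2)
Line 2: ['from', 'lion', 'dolphin'] (min_width=17, slack=1)
Line 3: ['journey', 'code', 'ant'] (min_width=16, slack=2)
Line 4: ['evening', 'diamond'] (min_width=15, slack=3)
Line 5: ['pepper', 'mountain'] (min_width=15, slack=3)
Line 6: ['curtain'] (min_width=7, slack=11)

Answer: |  rock program cup|
| from lion dolphin|
|  journey code ant|
|   evening diamond|
|   pepper mountain|
|           curtain|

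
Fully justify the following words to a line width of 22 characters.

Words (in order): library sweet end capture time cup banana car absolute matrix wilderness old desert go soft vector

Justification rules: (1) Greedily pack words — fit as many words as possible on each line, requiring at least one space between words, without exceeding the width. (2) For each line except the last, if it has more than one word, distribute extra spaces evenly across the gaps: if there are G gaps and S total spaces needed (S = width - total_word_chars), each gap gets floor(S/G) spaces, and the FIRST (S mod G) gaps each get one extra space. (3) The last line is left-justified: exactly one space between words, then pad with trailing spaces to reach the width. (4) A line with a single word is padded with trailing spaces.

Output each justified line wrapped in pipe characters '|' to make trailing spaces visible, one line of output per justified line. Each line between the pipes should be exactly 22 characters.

Line 1: ['library', 'sweet', 'end'] (min_width=17, slack=5)
Line 2: ['capture', 'time', 'cup'] (min_width=16, slack=6)
Line 3: ['banana', 'car', 'absolute'] (min_width=19, slack=3)
Line 4: ['matrix', 'wilderness', 'old'] (min_width=21, slack=1)
Line 5: ['desert', 'go', 'soft', 'vector'] (min_width=21, slack=1)

Answer: |library    sweet   end|
|capture    time    cup|
|banana   car  absolute|
|matrix  wilderness old|
|desert go soft vector |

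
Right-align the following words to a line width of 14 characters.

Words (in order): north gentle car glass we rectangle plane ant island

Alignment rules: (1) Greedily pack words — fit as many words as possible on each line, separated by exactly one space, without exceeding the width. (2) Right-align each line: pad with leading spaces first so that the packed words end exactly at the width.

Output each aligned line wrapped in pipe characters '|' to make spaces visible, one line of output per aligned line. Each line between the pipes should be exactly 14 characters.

Line 1: ['north', 'gentle'] (min_width=12, slack=2)
Line 2: ['car', 'glass', 'we'] (min_width=12, slack=2)
Line 3: ['rectangle'] (min_width=9, slack=5)
Line 4: ['plane', 'ant'] (min_width=9, slack=5)
Line 5: ['island'] (min_width=6, slack=8)

Answer: |  north gentle|
|  car glass we|
|     rectangle|
|     plane ant|
|        island|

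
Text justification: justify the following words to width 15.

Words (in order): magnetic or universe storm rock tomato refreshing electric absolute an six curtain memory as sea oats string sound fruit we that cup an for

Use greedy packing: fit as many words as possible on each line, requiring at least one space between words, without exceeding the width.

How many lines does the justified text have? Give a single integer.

Answer: 11

Derivation:
Line 1: ['magnetic', 'or'] (min_width=11, slack=4)
Line 2: ['universe', 'storm'] (min_width=14, slack=1)
Line 3: ['rock', 'tomato'] (min_width=11, slack=4)
Line 4: ['refreshing'] (min_width=10, slack=5)
Line 5: ['electric'] (min_width=8, slack=7)
Line 6: ['absolute', 'an', 'six'] (min_width=15, slack=0)
Line 7: ['curtain', 'memory'] (min_width=14, slack=1)
Line 8: ['as', 'sea', 'oats'] (min_width=11, slack=4)
Line 9: ['string', 'sound'] (min_width=12, slack=3)
Line 10: ['fruit', 'we', 'that'] (min_width=13, slack=2)
Line 11: ['cup', 'an', 'for'] (min_width=10, slack=5)
Total lines: 11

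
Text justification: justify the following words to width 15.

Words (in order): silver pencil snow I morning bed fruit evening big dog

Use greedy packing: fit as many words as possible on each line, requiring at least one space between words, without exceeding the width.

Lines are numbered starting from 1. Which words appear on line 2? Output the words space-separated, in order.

Answer: snow I morning

Derivation:
Line 1: ['silver', 'pencil'] (min_width=13, slack=2)
Line 2: ['snow', 'I', 'morning'] (min_width=14, slack=1)
Line 3: ['bed', 'fruit'] (min_width=9, slack=6)
Line 4: ['evening', 'big', 'dog'] (min_width=15, slack=0)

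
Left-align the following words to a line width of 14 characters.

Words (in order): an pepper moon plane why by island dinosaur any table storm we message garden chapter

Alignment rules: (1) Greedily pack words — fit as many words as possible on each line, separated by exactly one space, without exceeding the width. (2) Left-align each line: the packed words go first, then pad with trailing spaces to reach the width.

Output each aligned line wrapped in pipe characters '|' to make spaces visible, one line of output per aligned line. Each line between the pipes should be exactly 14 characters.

Line 1: ['an', 'pepper', 'moon'] (min_width=14, slack=0)
Line 2: ['plane', 'why', 'by'] (min_width=12, slack=2)
Line 3: ['island'] (min_width=6, slack=8)
Line 4: ['dinosaur', 'any'] (min_width=12, slack=2)
Line 5: ['table', 'storm', 'we'] (min_width=14, slack=0)
Line 6: ['message', 'garden'] (min_width=14, slack=0)
Line 7: ['chapter'] (min_width=7, slack=7)

Answer: |an pepper moon|
|plane why by  |
|island        |
|dinosaur any  |
|table storm we|
|message garden|
|chapter       |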